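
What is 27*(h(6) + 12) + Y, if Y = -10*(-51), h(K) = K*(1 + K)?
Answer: 1968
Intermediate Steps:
Y = 510
27*(h(6) + 12) + Y = 27*(6*(1 + 6) + 12) + 510 = 27*(6*7 + 12) + 510 = 27*(42 + 12) + 510 = 27*54 + 510 = 1458 + 510 = 1968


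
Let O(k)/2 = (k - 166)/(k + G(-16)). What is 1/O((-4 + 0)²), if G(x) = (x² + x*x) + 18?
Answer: -91/50 ≈ -1.8200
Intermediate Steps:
G(x) = 18 + 2*x² (G(x) = (x² + x²) + 18 = 2*x² + 18 = 18 + 2*x²)
O(k) = 2*(-166 + k)/(530 + k) (O(k) = 2*((k - 166)/(k + (18 + 2*(-16)²))) = 2*((-166 + k)/(k + (18 + 2*256))) = 2*((-166 + k)/(k + (18 + 512))) = 2*((-166 + k)/(k + 530)) = 2*((-166 + k)/(530 + k)) = 2*(-166 + k)/(530 + k))
1/O((-4 + 0)²) = 1/(2*(-166 + (-4 + 0)²)/(530 + (-4 + 0)²)) = 1/(2*(-166 + (-4)²)/(530 + (-4)²)) = 1/(2*(-166 + 16)/(530 + 16)) = 1/(2*(-150)/546) = 1/(2*(1/546)*(-150)) = 1/(-50/91) = -91/50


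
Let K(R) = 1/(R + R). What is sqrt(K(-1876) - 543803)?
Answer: I*sqrt(1913847227866)/1876 ≈ 737.43*I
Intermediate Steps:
K(R) = 1/(2*R)
sqrt(K(-1876) - 543803) = sqrt((1/2)/(-1876) - 543803) = sqrt((1/2)*(-1/1876) - 543803) = sqrt(-1/3752 - 543803) = sqrt(-2040348857/3752) = I*sqrt(1913847227866)/1876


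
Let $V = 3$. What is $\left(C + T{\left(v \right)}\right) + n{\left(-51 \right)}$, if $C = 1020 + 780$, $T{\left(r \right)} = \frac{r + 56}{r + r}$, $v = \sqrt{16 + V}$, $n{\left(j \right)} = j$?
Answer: $\frac{3499}{2} + \frac{28 \sqrt{19}}{19} \approx 1755.9$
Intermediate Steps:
$v = \sqrt{19}$ ($v = \sqrt{16 + 3} = \sqrt{19} \approx 4.3589$)
$T{\left(r \right)} = \frac{56 + r}{2 r}$
$C = 1800$
$\left(C + T{\left(v \right)}\right) + n{\left(-51 \right)} = \left(1800 + \frac{56 + \sqrt{19}}{2 \sqrt{19}}\right) - 51 = \left(1800 + \frac{\frac{\sqrt{19}}{19} \left(56 + \sqrt{19}\right)}{2}\right) - 51 = \left(1800 + \frac{\sqrt{19} \left(56 + \sqrt{19}\right)}{38}\right) - 51 = 1749 + \frac{\sqrt{19} \left(56 + \sqrt{19}\right)}{38}$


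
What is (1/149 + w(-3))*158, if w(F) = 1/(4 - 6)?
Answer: -11613/149 ≈ -77.940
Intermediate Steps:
w(F) = -1/2 (w(F) = 1/(-2) = -1/2)
(1/149 + w(-3))*158 = (1/149 - 1/2)*158 = -147/298*158 = -11613/149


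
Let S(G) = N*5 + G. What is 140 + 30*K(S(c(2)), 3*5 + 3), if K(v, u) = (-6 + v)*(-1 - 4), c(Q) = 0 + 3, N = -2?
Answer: 2090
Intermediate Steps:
c(Q) = 3
S(G) = -10 + G (S(G) = -2*5 + G = -10 + G)
K(v, u) = 30 - 5*v (K(v, u) = (-6 + v)*(-5) = 30 - 5*v)
140 + 30*K(S(c(2)), 3*5 + 3) = 140 + 30*(30 - 5*(-10 + 3)) = 140 + 30*(30 - 5*(-7)) = 140 + 30*(30 + 35) = 140 + 30*65 = 140 + 1950 = 2090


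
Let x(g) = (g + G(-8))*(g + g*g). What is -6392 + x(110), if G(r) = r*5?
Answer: 848308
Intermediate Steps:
G(r) = 5*r
x(g) = (-40 + g)*(g + g²) (x(g) = (g + 5*(-8))*(g + g*g) = (g - 40)*(g + g²) = (-40 + g)*(g + g²))
-6392 + x(110) = -6392 + 110*(-40 + 110² - 39*110) = -6392 + 110*(-40 + 12100 - 4290) = -6392 + 110*7770 = -6392 + 854700 = 848308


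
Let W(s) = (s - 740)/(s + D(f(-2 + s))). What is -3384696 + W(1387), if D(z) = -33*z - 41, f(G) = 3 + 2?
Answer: -3997325329/1181 ≈ -3.3847e+6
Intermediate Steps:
f(G) = 5
D(z) = -41 - 33*z
W(s) = (-740 + s)/(-206 + s) (W(s) = (s - 740)/(s + (-41 - 33*5)) = (-740 + s)/(s + (-41 - 165)) = (-740 + s)/(s - 206) = (-740 + s)/(-206 + s))
-3384696 + W(1387) = -3384696 + (-740 + 1387)/(-206 + 1387) = -3384696 + 647/1181 = -3997325329/1181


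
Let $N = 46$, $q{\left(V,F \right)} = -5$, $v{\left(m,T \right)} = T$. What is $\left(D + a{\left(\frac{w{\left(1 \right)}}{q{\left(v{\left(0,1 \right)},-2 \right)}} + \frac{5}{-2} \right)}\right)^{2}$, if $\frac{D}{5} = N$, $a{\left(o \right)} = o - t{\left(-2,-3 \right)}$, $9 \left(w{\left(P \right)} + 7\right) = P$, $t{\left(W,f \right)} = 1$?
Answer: $\frac{420619081}{8100} \approx 51928.0$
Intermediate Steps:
$w{\left(P \right)} = -7 + \frac{P}{9}$
$a{\left(o \right)} = -1 + o$ ($a{\left(o \right)} = o - 1 = -1 + o$)
$D = 230$ ($D = 5 \cdot 46 = 230$)
$\left(D + a{\left(\frac{w{\left(1 \right)}}{q{\left(v{\left(0,1 \right)},-2 \right)}} + \frac{5}{-2} \right)}\right)^{2} = \left(230 + \left(-1 + \left(\frac{-7 + \frac{1}{9} \cdot 1}{-5} + \frac{5}{-2}\right)\right)\right)^{2} = \left(230 + \left(-1 + \left(\left(-7 + \frac{1}{9}\right) \left(- \frac{1}{5}\right) + 5 \left(- \frac{1}{2}\right)\right)\right)\right)^{2} = \left(230 - \frac{191}{90}\right)^{2} = \left(\frac{20509}{90}\right)^{2} = \frac{420619081}{8100}$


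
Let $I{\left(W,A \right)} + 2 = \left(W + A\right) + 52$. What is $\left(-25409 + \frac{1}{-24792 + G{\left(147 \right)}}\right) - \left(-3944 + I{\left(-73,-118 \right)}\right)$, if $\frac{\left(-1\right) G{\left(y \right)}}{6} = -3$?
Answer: $- \frac{528280777}{24774} \approx -21324.0$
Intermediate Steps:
$I{\left(W,A \right)} = 50 + A + W$ ($I{\left(W,A \right)} = -2 + \left(\left(W + A\right) + 52\right) = -2 + \left(\left(A + W\right) + 52\right) = -2 + \left(52 + A + W\right) = 50 + A + W$)
$G{\left(y \right)} = 18$ ($G{\left(y \right)} = \left(-6\right) \left(-3\right) = 18$)
$\left(-25409 + \frac{1}{-24792 + G{\left(147 \right)}}\right) - \left(-3944 + I{\left(-73,-118 \right)}\right) = \left(-25409 + \frac{1}{-24792 + 18}\right) + \left(3944 - \left(50 - 118 - 73\right)\right) = \left(-25409 + \frac{1}{-24774}\right) + \left(3944 - -141\right) = \left(-25409 - \frac{1}{24774}\right) + \left(3944 + 141\right) = - \frac{629482567}{24774} + 4085 = - \frac{528280777}{24774}$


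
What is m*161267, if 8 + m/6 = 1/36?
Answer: -46283629/6 ≈ -7.7139e+6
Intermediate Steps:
m = -287/6 (m = -48 + 6/36 = -48 + 6*(1/36) = -48 + 1/6 = -287/6 ≈ -47.833)
m*161267 = -287/6*161267 = -46283629/6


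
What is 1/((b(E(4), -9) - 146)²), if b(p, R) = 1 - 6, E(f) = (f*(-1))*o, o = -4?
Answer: 1/22801 ≈ 4.3858e-5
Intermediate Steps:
E(f) = 4*f (E(f) = (f*(-1))*(-4) = -f*(-4) = 4*f)
b(p, R) = -5
1/((b(E(4), -9) - 146)²) = 1/((-5 - 146)²) = 1/((-151)²) = 1/22801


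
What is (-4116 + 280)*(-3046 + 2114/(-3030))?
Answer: 17706005492/1515 ≈ 1.1687e+7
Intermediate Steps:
(-4116 + 280)*(-3046 + 2114/(-3030)) = -3836*(-3046 + 2114*(-1/3030)) = -3836*(-3046 - 1057/1515) = -3836*(-4615747/1515) = 17706005492/1515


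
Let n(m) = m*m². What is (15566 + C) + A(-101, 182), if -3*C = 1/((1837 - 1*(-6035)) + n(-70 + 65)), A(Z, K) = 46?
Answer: 362838491/23241 ≈ 15612.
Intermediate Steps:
n(m) = m³
C = -1/23241 (C = -1/(3*((1837 - 1*(-6035)) + (-70 + 65)³)) = -1/(3*((1837 + 6035) + (-5)³)) = -1/(3*(7872 - 125)) = -⅓/7747 = -⅓*1/7747 = -1/23241 ≈ -4.3027e-5)
(15566 + C) + A(-101, 182) = (15566 - 1/23241) + 46 = 361769405/23241 + 46 = 362838491/23241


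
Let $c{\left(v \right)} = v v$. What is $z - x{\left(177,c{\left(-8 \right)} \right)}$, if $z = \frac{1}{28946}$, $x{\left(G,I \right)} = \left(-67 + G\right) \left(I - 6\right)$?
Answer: $- \frac{184675479}{28946} \approx -6380.0$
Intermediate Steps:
$c{\left(v \right)} = v^{2}$
$x{\left(G,I \right)} = \left(-67 + G\right) \left(-6 + I\right)$
$z = \frac{1}{28946} \approx 3.4547 \cdot 10^{-5}$
$z - x{\left(177,c{\left(-8 \right)} \right)} = \frac{1}{28946} - \left(402 - 67 \left(-8\right)^{2} - 1062 + 177 \left(-8\right)^{2}\right) = \frac{1}{28946} - \left(402 - 4288 - 1062 + 177 \cdot 64\right) = \frac{1}{28946} - \left(402 - 4288 - 1062 + 11328\right) = \frac{1}{28946} - 6380 = - \frac{184675479}{28946}$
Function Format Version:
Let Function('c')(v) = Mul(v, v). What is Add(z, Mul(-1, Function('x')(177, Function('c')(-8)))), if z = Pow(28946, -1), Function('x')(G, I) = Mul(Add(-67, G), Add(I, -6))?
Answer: Rational(-184675479, 28946) ≈ -6380.0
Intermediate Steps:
Function('c')(v) = Pow(v, 2)
Function('x')(G, I) = Mul(Add(-67, G), Add(-6, I))
z = Rational(1, 28946) ≈ 3.4547e-5
Add(z, Mul(-1, Function('x')(177, Function('c')(-8)))) = Add(Rational(1, 28946), Mul(-1, Add(402, Mul(-67, Pow(-8, 2)), Mul(-6, 177), Mul(177, Pow(-8, 2))))) = Add(Rational(1, 28946), Mul(-1, Add(402, Mul(-67, 64), -1062, Mul(177, 64)))) = Add(Rational(1, 28946), Mul(-1, Add(402, -4288, -1062, 11328))) = Add(Rational(1, 28946), Mul(-1, 6380)) = Add(Rational(1, 28946), -6380) = Rational(-184675479, 28946)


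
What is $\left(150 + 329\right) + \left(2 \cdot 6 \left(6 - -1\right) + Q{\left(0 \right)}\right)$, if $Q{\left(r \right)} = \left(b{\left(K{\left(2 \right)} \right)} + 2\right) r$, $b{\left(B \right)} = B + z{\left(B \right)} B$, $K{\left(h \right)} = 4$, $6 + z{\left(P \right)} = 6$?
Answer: $563$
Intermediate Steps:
$z{\left(P \right)} = 0$ ($z{\left(P \right)} = -6 + 6 = 0$)
$b{\left(B \right)} = B$ ($b{\left(B \right)} = B + 0 B = B + 0 = B$)
$Q{\left(r \right)} = 6 r$ ($Q{\left(r \right)} = \left(4 + 2\right) r = 6 r$)
$\left(150 + 329\right) + \left(2 \cdot 6 \left(6 - -1\right) + Q{\left(0 \right)}\right) = \left(150 + 329\right) + \left(2 \cdot 6 \left(6 - -1\right) + 6 \cdot 0\right) = 479 + \left(12 \left(6 + 1\right) + 0\right) = 479 + \left(12 \cdot 7 + 0\right) = 479 + \left(84 + 0\right) = 479 + 84 = 563$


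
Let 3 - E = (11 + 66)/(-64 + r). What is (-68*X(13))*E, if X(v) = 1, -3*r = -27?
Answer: -1496/5 ≈ -299.20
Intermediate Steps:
r = 9 (r = -⅓*(-27) = 9)
E = 22/5 (E = 3 - (11 + 66)/(-64 + 9) = 3 - 77/(-55) = 3 - 77*(-1)/55 = 3 - 1*(-7/5) = 3 + 7/5 = 22/5 ≈ 4.4000)
(-68*X(13))*E = -68*1*(22/5) = -68*22/5 = -1496/5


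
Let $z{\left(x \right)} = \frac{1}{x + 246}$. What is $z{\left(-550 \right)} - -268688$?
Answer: $\frac{81681151}{304} \approx 2.6869 \cdot 10^{5}$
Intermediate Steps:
$z{\left(x \right)} = \frac{1}{246 + x}$
$z{\left(-550 \right)} - -268688 = \frac{1}{246 - 550} - -268688 = \frac{1}{-304} + 268688 = - \frac{1}{304} + 268688 = \frac{81681151}{304}$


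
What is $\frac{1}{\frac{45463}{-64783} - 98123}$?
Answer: $- \frac{64783}{6356747772} \approx -1.0191 \cdot 10^{-5}$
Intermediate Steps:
$\frac{1}{\frac{45463}{-64783} - 98123} = \frac{1}{45463 \left(- \frac{1}{64783}\right) - 98123} = \frac{1}{- \frac{45463}{64783} - 98123} = \frac{1}{- \frac{6356747772}{64783}} = - \frac{64783}{6356747772}$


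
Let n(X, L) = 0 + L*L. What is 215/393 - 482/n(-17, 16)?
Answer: -67193/50304 ≈ -1.3357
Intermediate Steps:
n(X, L) = L² (n(X, L) = 0 + L² = L²)
215/393 - 482/n(-17, 16) = 215/393 - 482/(16²) = 215*(1/393) - 482/256 = 215/393 - 482*1/256 = 215/393 - 241/128 = -67193/50304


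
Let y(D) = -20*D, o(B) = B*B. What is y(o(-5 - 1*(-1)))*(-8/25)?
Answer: 512/5 ≈ 102.40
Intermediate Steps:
o(B) = B²
y(o(-5 - 1*(-1)))*(-8/25) = (-20*(-5 - 1*(-1))²)*(-8/25) = (-20*(-5 + 1)²)*(-8*1/25) = -20*(-4)²*(-8/25) = -20*16*(-8/25) = -320*(-8/25) = 512/5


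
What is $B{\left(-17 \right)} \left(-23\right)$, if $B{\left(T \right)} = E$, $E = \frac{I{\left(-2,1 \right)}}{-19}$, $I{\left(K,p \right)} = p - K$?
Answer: $\frac{69}{19} \approx 3.6316$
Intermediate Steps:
$E = - \frac{3}{19}$ ($E = \frac{1 - -2}{-19} = \left(1 + 2\right) \left(- \frac{1}{19}\right) = 3 \left(- \frac{1}{19}\right) = - \frac{3}{19} \approx -0.15789$)
$B{\left(T \right)} = - \frac{3}{19}$
$B{\left(-17 \right)} \left(-23\right) = \left(- \frac{3}{19}\right) \left(-23\right) = \frac{69}{19}$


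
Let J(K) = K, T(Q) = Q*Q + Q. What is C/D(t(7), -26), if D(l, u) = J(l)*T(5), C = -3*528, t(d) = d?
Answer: -264/35 ≈ -7.5429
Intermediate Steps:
T(Q) = Q + Q**2 (T(Q) = Q**2 + Q = Q + Q**2)
C = -1584
D(l, u) = 30*l (D(l, u) = l*(5*(1 + 5)) = l*(5*6) = l*30 = 30*l)
C/D(t(7), -26) = -1584/(30*7) = -1584/210 = -1584*1/210 = -264/35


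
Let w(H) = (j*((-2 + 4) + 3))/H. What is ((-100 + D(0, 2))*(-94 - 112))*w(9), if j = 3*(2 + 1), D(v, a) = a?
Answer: 100940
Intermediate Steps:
j = 9 (j = 3*3 = 9)
w(H) = 45/H (w(H) = (9*((-2 + 4) + 3))/H = (9*(2 + 3))/H = (9*5)/H = 45/H)
((-100 + D(0, 2))*(-94 - 112))*w(9) = ((-100 + 2)*(-94 - 112))*(45/9) = (-98*(-206))*(45*(1/9)) = 20188*5 = 100940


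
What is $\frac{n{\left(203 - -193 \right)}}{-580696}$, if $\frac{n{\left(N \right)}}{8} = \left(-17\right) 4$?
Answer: $\frac{68}{72587} \approx 0.00093681$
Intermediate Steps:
$n{\left(N \right)} = -544$ ($n{\left(N \right)} = 8 \left(\left(-17\right) 4\right) = 8 \left(-68\right) = -544$)
$\frac{n{\left(203 - -193 \right)}}{-580696} = - \frac{544}{-580696} = \left(-544\right) \left(- \frac{1}{580696}\right) = \frac{68}{72587}$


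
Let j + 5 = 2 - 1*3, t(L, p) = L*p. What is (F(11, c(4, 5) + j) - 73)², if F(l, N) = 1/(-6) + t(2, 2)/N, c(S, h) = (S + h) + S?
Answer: 9296401/1764 ≈ 5270.1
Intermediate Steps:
j = -6 (j = -5 + (2 - 1*3) = -5 + (2 - 3) = -5 - 1 = -6)
c(S, h) = h + 2*S
F(l, N) = -⅙ + 4/N (F(l, N) = 1/(-6) + (2*2)/N = 1*(-⅙) + 4/N = -⅙ + 4/N)
(F(11, c(4, 5) + j) - 73)² = ((24 - ((5 + 2*4) - 6))/(6*((5 + 2*4) - 6)) - 73)² = ((24 - ((5 + 8) - 6))/(6*((5 + 8) - 6)) - 73)² = ((24 - (13 - 6))/(6*(13 - 6)) - 73)² = ((⅙)*(24 - 1*7)/7 - 73)² = ((⅙)*(⅐)*(24 - 7) - 73)² = ((⅙)*(⅐)*17 - 73)² = (17/42 - 73)² = (-3049/42)² = 9296401/1764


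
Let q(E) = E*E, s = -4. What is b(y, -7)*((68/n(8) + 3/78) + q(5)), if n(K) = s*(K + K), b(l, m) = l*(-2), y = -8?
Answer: 4987/13 ≈ 383.62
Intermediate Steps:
b(l, m) = -2*l
q(E) = E²
n(K) = -8*K (n(K) = -4*(K + K) = -8*K)
b(y, -7)*((68/n(8) + 3/78) + q(5)) = (-2*(-8))*((68/((-8*8)) + 3/78) + 5²) = 16*((68/(-64) + 3*(1/78)) + 25) = 16*((68*(-1/64) + 1/26) + 25) = 16*((-17/16 + 1/26) + 25) = 16*(-213/208 + 25) = 16*(4987/208) = 4987/13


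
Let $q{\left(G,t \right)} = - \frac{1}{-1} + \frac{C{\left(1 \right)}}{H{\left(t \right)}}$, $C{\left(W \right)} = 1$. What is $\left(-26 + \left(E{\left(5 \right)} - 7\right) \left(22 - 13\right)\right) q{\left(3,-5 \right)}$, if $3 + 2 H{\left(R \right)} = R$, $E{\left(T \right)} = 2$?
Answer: $- \frac{213}{4} \approx -53.25$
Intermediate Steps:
$H{\left(R \right)} = - \frac{3}{2} + \frac{R}{2}$
$q{\left(G,t \right)} = 1 + \frac{1}{- \frac{3}{2} + \frac{t}{2}}$ ($q{\left(G,t \right)} = - \frac{1}{-1} + 1 \frac{1}{- \frac{3}{2} + \frac{t}{2}} = \left(-1\right) \left(-1\right) + \frac{1}{- \frac{3}{2} + \frac{t}{2}} = 1 + \frac{1}{- \frac{3}{2} + \frac{t}{2}}$)
$\left(-26 + \left(E{\left(5 \right)} - 7\right) \left(22 - 13\right)\right) q{\left(3,-5 \right)} = \left(-26 + \left(2 - 7\right) \left(22 - 13\right)\right) \frac{-1 - 5}{-3 - 5} = \left(-26 - 45\right) \frac{1}{-8} \left(-6\right) = \left(-26 - 45\right) \left(\left(- \frac{1}{8}\right) \left(-6\right)\right) = \left(-71\right) \frac{3}{4} = - \frac{213}{4}$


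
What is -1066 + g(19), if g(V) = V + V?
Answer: -1028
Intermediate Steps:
g(V) = 2*V
-1066 + g(19) = -1066 + 2*19 = -1066 + 38 = -1028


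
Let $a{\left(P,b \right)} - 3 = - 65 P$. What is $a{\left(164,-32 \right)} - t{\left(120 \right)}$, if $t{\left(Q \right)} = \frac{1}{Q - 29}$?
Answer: $- \frac{969788}{91} \approx -10657.0$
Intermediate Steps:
$a{\left(P,b \right)} = 3 - 65 P$
$t{\left(Q \right)} = \frac{1}{-29 + Q}$
$a{\left(164,-32 \right)} - t{\left(120 \right)} = \left(3 - 10660\right) - \frac{1}{-29 + 120} = \left(3 - 10660\right) - \frac{1}{91} = -10657 - \frac{1}{91} = - \frac{969788}{91}$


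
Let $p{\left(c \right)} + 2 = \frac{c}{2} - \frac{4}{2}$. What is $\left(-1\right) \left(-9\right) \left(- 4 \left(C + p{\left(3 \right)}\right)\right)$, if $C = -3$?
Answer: $198$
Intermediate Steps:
$p{\left(c \right)} = -4 + \frac{c}{2}$ ($p{\left(c \right)} = -2 + \left(\frac{c}{2} - \frac{4}{2}\right) = -2 + \left(c \frac{1}{2} - 2\right) = -2 + \left(\frac{c}{2} - 2\right) = -2 + \left(-2 + \frac{c}{2}\right) = -4 + \frac{c}{2}$)
$\left(-1\right) \left(-9\right) \left(- 4 \left(C + p{\left(3 \right)}\right)\right) = \left(-1\right) \left(-9\right) \left(- 4 \left(-3 + \left(-4 + \frac{1}{2} \cdot 3\right)\right)\right) = 9 \left(- 4 \left(-3 + \left(-4 + \frac{3}{2}\right)\right)\right) = 9 \left(- 4 \left(-3 - \frac{5}{2}\right)\right) = 9 \left(\left(-4\right) \left(- \frac{11}{2}\right)\right) = 9 \cdot 22 = 198$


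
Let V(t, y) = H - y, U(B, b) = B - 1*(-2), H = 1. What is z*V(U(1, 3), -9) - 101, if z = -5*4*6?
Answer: -1301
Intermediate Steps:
U(B, b) = 2 + B (U(B, b) = B + 2 = 2 + B)
z = -120 (z = -20*6 = -120)
V(t, y) = 1 - y
z*V(U(1, 3), -9) - 101 = -120*(1 - 1*(-9)) - 101 = -120*(1 + 9) - 101 = -120*10 - 101 = -1200 - 101 = -1301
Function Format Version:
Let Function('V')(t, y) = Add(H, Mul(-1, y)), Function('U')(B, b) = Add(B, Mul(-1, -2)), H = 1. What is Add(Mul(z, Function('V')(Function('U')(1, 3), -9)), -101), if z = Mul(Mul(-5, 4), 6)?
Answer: -1301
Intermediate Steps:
Function('U')(B, b) = Add(2, B) (Function('U')(B, b) = Add(B, 2) = Add(2, B))
z = -120 (z = Mul(-20, 6) = -120)
Function('V')(t, y) = Add(1, Mul(-1, y))
Add(Mul(z, Function('V')(Function('U')(1, 3), -9)), -101) = Add(Mul(-120, Add(1, Mul(-1, -9))), -101) = Add(Mul(-120, Add(1, 9)), -101) = Add(Mul(-120, 10), -101) = Add(-1200, -101) = -1301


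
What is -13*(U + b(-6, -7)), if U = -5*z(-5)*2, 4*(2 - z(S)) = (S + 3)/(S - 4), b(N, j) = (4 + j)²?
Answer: 1222/9 ≈ 135.78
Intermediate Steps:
z(S) = 2 - (3 + S)/(4*(-4 + S)) (z(S) = 2 - (S + 3)/(4*(S - 4)) = 2 - (3 + S)/(4*(-4 + S)))
U = -175/9 (U = -35*(-5 - 5)/(4*(-4 - 5))*2 = -35*(-10)/(4*(-9))*2 = -35*(-1)*(-10)/(4*9)*2 = -5*35/18*2 = -175/18*2 = -175/9 ≈ -19.444)
-13*(U + b(-6, -7)) = -13*(-175/9 + (4 - 7)²) = -13*(-175/9 + (-3)²) = -13*(-175/9 + 9) = -13*(-94/9) = 1222/9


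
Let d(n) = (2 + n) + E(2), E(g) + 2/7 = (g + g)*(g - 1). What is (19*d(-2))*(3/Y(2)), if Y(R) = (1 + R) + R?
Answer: 1482/35 ≈ 42.343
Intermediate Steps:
E(g) = -2/7 + 2*g*(-1 + g) (E(g) = -2/7 + (g + g)*(g - 1) = -2/7 + (2*g)*(-1 + g) = -2/7 + 2*g*(-1 + g))
Y(R) = 1 + 2*R
d(n) = 40/7 + n (d(n) = (2 + n) + (-2/7 - 2*2 + 2*2²) = (2 + n) + (-2/7 - 4 + 2*4) = (2 + n) + (-2/7 - 4 + 8) = (2 + n) + 26/7 = 40/7 + n)
(19*d(-2))*(3/Y(2)) = (19*(40/7 - 2))*(3/(1 + 2*2)) = (19*(26/7))*(3/(1 + 4)) = 494*(3/5)/7 = 494*(3*(⅕))/7 = (494/7)*(⅗) = 1482/35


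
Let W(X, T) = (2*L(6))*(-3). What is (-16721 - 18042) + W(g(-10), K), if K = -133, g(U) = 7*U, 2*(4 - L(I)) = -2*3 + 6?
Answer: -34787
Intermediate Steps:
L(I) = 4 (L(I) = 4 - (-2*3 + 6)/2 = 4 - (-6 + 6)/2 = 4 - 1/2*0 = 4 + 0 = 4)
W(X, T) = -24 (W(X, T) = (2*4)*(-3) = 8*(-3) = -24)
(-16721 - 18042) + W(g(-10), K) = (-16721 - 18042) - 24 = -34763 - 24 = -34787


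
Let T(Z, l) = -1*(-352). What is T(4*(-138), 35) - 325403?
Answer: -325051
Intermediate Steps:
T(Z, l) = 352
T(4*(-138), 35) - 325403 = 352 - 325403 = -325051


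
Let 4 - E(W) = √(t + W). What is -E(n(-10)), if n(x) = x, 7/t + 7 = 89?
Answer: -4 + I*√66666/82 ≈ -4.0 + 3.1488*I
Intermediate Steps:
t = 7/82 (t = 7/(-7 + 89) = 7/82 ≈ 0.085366)
E(W) = 4 - √(7/82 + W)
-E(n(-10)) = -(4 - √(574 + 6724*(-10))/82) = -(4 - √(574 - 67240)/82) = -(4 - I*√66666/82) = -4 + I*√66666/82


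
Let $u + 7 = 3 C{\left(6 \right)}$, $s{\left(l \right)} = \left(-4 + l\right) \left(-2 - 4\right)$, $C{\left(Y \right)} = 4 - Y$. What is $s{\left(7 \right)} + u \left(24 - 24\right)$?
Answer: $-18$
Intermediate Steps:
$s{\left(l \right)} = 24 - 6 l$ ($s{\left(l \right)} = \left(-4 + l\right) \left(-6\right) = 24 - 6 l$)
$u = -13$ ($u = -7 + 3 \left(4 - 6\right) = -7 + 3 \left(-2\right) = -7 - 6 = -13$)
$s{\left(7 \right)} + u \left(24 - 24\right) = \left(24 - 42\right) - 13 \left(24 - 24\right) = \left(24 - 42\right) - 0 = -18 + 0 = -18$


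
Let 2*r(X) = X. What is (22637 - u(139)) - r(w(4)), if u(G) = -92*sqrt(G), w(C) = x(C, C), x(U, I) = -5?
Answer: 45279/2 + 92*sqrt(139) ≈ 23724.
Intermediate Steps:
w(C) = -5
r(X) = X/2
(22637 - u(139)) - r(w(4)) = (22637 - (-92)*sqrt(139)) - (-5)/2 = (22637 + 92*sqrt(139)) - 1*(-5/2) = (22637 + 92*sqrt(139)) + 5/2 = 45279/2 + 92*sqrt(139)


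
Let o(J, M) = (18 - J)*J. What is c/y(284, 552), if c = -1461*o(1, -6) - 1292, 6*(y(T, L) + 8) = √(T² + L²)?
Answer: -470322/23941 - 78387*√24085/47882 ≈ -273.71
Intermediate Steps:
o(J, M) = J*(18 - J)
y(T, L) = -8 + √(L² + T²)/6 (y(T, L) = -8 + √(T² + L²)/6 = -8 + √(L² + T²)/6)
c = -26129 (c = -1461*(18 - 1*1) - 1292 = -1461*(18 - 1) - 1292 = -1461*17 - 1292 = -24837 - 1292 = -26129)
c/y(284, 552) = -26129/(-8 + √(552² + 284²)/6) = -26129/(-8 + √(304704 + 80656)/6) = -26129/(-8 + √385360/6) = -26129/(-8 + (4*√24085)/6) = -26129/(-8 + 2*√24085/3)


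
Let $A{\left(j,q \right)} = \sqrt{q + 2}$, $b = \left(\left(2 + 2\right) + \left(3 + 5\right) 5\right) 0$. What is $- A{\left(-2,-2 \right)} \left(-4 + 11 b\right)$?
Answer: $0$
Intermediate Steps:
$b = 0$ ($b = \left(4 + 8 \cdot 5\right) 0 = \left(4 + 40\right) 0 = 44 \cdot 0 = 0$)
$A{\left(j,q \right)} = \sqrt{2 + q}$
$- A{\left(-2,-2 \right)} \left(-4 + 11 b\right) = - \sqrt{2 - 2} \left(-4 + 11 \cdot 0\right) = - \sqrt{0} \left(-4 + 0\right) = - 0 \left(-4\right) = \left(-1\right) 0 = 0$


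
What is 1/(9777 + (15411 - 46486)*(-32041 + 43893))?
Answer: -1/368291123 ≈ -2.7152e-9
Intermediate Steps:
1/(9777 + (15411 - 46486)*(-32041 + 43893)) = 1/(9777 - 31075*11852) = 1/(9777 - 368300900) = 1/(-368291123) = -1/368291123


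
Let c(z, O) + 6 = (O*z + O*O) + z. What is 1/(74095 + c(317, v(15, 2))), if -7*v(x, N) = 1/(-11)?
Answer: 5929/441177584 ≈ 1.3439e-5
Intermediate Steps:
v(x, N) = 1/77 (v(x, N) = -⅐/(-11) = -⅐*(-1/11) = 1/77)
c(z, O) = -6 + z + O² + O*z (c(z, O) = -6 + ((O*z + O*O) + z) = -6 + ((O*z + O²) + z) = -6 + ((O² + O*z) + z) = -6 + (z + O² + O*z) = -6 + z + O² + O*z)
1/(74095 + c(317, v(15, 2))) = 1/(74095 + (-6 + 317 + (1/77)² + (1/77)*317)) = 1/(74095 + (-6 + 317 + 1/5929 + 317/77)) = 1/(74095 + 1868329/5929) = 1/(441177584/5929) = 5929/441177584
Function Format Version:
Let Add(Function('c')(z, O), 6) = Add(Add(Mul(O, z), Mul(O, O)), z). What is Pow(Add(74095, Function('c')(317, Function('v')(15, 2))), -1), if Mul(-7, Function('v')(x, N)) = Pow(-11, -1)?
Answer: Rational(5929, 441177584) ≈ 1.3439e-5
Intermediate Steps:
Function('v')(x, N) = Rational(1, 77) (Function('v')(x, N) = Mul(Rational(-1, 7), Pow(-11, -1)) = Mul(Rational(-1, 7), Rational(-1, 11)) = Rational(1, 77))
Function('c')(z, O) = Add(-6, z, Pow(O, 2), Mul(O, z)) (Function('c')(z, O) = Add(-6, Add(Add(Mul(O, z), Mul(O, O)), z)) = Add(-6, Add(Add(Mul(O, z), Pow(O, 2)), z)) = Add(-6, Add(Add(Pow(O, 2), Mul(O, z)), z)) = Add(-6, Add(z, Pow(O, 2), Mul(O, z))) = Add(-6, z, Pow(O, 2), Mul(O, z)))
Pow(Add(74095, Function('c')(317, Function('v')(15, 2))), -1) = Pow(Add(74095, Add(-6, 317, Pow(Rational(1, 77), 2), Mul(Rational(1, 77), 317))), -1) = Pow(Add(74095, Add(-6, 317, Rational(1, 5929), Rational(317, 77))), -1) = Pow(Add(74095, Rational(1868329, 5929)), -1) = Pow(Rational(441177584, 5929), -1) = Rational(5929, 441177584)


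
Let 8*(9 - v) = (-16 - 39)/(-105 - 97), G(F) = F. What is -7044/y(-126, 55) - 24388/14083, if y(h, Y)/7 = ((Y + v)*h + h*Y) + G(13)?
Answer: -1985711430212/1192946721323 ≈ -1.6645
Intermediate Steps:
v = 14489/1616 (v = 9 - (-16 - 39)/(8*(-105 - 97)) = 9 - (-55)/(8*(-202)) = 9 - (-55)*(-1)/(8*202) = 9 - ⅛*55/202 = 9 - 55/1616 = 14489/1616 ≈ 8.9660)
y(h, Y) = 91 + 7*Y*h + 7*h*(14489/1616 + Y) (y(h, Y) = 7*(((Y + 14489/1616)*h + h*Y) + 13) = 7*(((14489/1616 + Y)*h + Y*h) + 13) = 7*((h*(14489/1616 + Y) + Y*h) + 13) = 7*((Y*h + h*(14489/1616 + Y)) + 13) = 7*(13 + Y*h + h*(14489/1616 + Y)) = 91 + 7*Y*h + 7*h*(14489/1616 + Y))
-7044/y(-126, 55) - 24388/14083 = -7044/(91 + (101423/1616)*(-126) + 14*55*(-126)) - 24388/14083 = -7044/(91 - 6389649/808 - 97020) - 24388*1/14083 = -7044/(-84708281/808) - 24388/14083 = -7044*(-808/84708281) - 24388/14083 = 5691552/84708281 - 24388/14083 = -1985711430212/1192946721323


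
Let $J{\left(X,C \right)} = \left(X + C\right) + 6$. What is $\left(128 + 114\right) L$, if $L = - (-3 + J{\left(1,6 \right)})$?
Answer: $-2420$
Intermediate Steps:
$J{\left(X,C \right)} = 6 + C + X$ ($J{\left(X,C \right)} = \left(C + X\right) + 6 = 6 + C + X$)
$L = -10$ ($L = - (-3 + \left(6 + 6 + 1\right)) = - (-3 + 13) = \left(-1\right) 10 = -10$)
$\left(128 + 114\right) L = \left(128 + 114\right) \left(-10\right) = 242 \left(-10\right) = -2420$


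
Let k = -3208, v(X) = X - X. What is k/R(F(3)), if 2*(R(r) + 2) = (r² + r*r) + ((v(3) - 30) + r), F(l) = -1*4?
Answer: 3208/3 ≈ 1069.3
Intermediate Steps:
F(l) = -4
v(X) = 0
R(r) = -17 + r² + r/2 (R(r) = -2 + ((r² + r*r) + ((0 - 30) + r))/2 = -2 + ((r² + r²) + (-30 + r))/2 = -2 + (2*r² + (-30 + r))/2 = -2 + (-30 + r + 2*r²)/2 = -2 + (-15 + r² + r/2) = -17 + r² + r/2)
k/R(F(3)) = -3208/(-17 + (-4)² + (½)*(-4)) = -3208/(-17 + 16 - 2) = -3208/(-3) = -3208*(-⅓) = 3208/3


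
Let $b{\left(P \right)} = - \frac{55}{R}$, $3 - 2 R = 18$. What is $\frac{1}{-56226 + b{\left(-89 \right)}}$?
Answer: $- \frac{3}{168656} \approx -1.7788 \cdot 10^{-5}$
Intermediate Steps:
$R = - \frac{15}{2}$ ($R = \frac{3}{2} - 9 = - \frac{15}{2} \approx -7.5$)
$b{\left(P \right)} = \frac{22}{3}$ ($b{\left(P \right)} = - \frac{55}{- \frac{15}{2}} = \left(-55\right) \left(- \frac{2}{15}\right) = \frac{22}{3}$)
$\frac{1}{-56226 + b{\left(-89 \right)}} = \frac{1}{-56226 + \frac{22}{3}} = \frac{1}{- \frac{168656}{3}} = - \frac{3}{168656}$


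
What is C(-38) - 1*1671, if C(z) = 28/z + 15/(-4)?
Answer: -127337/76 ≈ -1675.5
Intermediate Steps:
C(z) = -15/4 + 28/z (C(z) = 28/z + 15*(-¼) = 28/z - 15/4 = -15/4 + 28/z)
C(-38) - 1*1671 = (-15/4 + 28/(-38)) - 1*1671 = (-15/4 + 28*(-1/38)) - 1671 = (-15/4 - 14/19) - 1671 = -341/76 - 1671 = -127337/76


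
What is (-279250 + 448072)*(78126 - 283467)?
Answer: -34666078302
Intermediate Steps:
(-279250 + 448072)*(78126 - 283467) = 168822*(-205341) = -34666078302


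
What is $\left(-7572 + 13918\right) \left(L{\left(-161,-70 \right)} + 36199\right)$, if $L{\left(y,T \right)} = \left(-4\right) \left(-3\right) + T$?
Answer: $229350786$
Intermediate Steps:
$L{\left(y,T \right)} = 12 + T$
$\left(-7572 + 13918\right) \left(L{\left(-161,-70 \right)} + 36199\right) = \left(-7572 + 13918\right) \left(\left(12 - 70\right) + 36199\right) = 6346 \left(-58 + 36199\right) = 6346 \cdot 36141 = 229350786$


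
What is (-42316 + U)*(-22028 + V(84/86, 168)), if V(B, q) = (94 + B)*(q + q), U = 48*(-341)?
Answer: -24941873680/43 ≈ -5.8004e+8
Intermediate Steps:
U = -16368
V(B, q) = 2*q*(94 + B) (V(B, q) = (94 + B)*(2*q) = 2*q*(94 + B))
(-42316 + U)*(-22028 + V(84/86, 168)) = (-42316 - 16368)*(-22028 + 2*168*(94 + 84/86)) = -58684*(-22028 + 2*168*(94 + 84*(1/86))) = -58684*(-22028 + 2*168*(94 + 42/43)) = -58684*(-22028 + 2*168*(4084/43)) = -58684*(-22028 + 1372224/43) = -58684*425020/43 = -24941873680/43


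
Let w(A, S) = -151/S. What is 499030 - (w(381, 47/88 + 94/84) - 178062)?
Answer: 2068795108/3055 ≈ 6.7718e+5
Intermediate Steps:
499030 - (w(381, 47/88 + 94/84) - 178062) = 499030 - (-151/(47/88 + 94/84) - 178062) = 499030 - (-151/(47*(1/88) + 94*(1/84)) - 178062) = 499030 - (-151/(47/88 + 47/42) - 178062) = 499030 - (-151/3055/1848 - 178062) = 499030 - (-151*1848/3055 - 178062) = 499030 - (-279048/3055 - 178062) = 499030 - 1*(-544258458/3055) = 499030 + 544258458/3055 = 2068795108/3055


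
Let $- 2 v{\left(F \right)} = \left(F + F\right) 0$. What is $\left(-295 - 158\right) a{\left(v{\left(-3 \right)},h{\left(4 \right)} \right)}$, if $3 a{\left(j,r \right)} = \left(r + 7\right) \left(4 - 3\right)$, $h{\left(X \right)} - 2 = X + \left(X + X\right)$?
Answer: $-3171$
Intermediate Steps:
$v{\left(F \right)} = 0$ ($v{\left(F \right)} = - \frac{\left(F + F\right) 0}{2} = - \frac{2 F 0}{2} = \left(- \frac{1}{2}\right) 0 = 0$)
$h{\left(X \right)} = 2 + 3 X$ ($h{\left(X \right)} = 2 + \left(X + \left(X + X\right)\right) = 2 + \left(X + 2 X\right) = 2 + 3 X$)
$a{\left(j,r \right)} = \frac{7}{3} + \frac{r}{3}$ ($a{\left(j,r \right)} = \frac{\left(r + 7\right) \left(4 - 3\right)}{3} = \frac{\left(7 + r\right) 1}{3} = \frac{7 + r}{3} = \frac{7}{3} + \frac{r}{3}$)
$\left(-295 - 158\right) a{\left(v{\left(-3 \right)},h{\left(4 \right)} \right)} = \left(-295 - 158\right) \left(\frac{7}{3} + \frac{2 + 3 \cdot 4}{3}\right) = - 453 \left(\frac{7}{3} + \frac{2 + 12}{3}\right) = - 453 \left(\frac{7}{3} + \frac{1}{3} \cdot 14\right) = - 453 \left(\frac{7}{3} + \frac{14}{3}\right) = \left(-453\right) 7 = -3171$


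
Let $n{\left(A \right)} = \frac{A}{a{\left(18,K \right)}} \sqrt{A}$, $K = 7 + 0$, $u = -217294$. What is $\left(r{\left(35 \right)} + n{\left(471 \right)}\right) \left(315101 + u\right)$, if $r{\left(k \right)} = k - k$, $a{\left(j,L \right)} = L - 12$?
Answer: $- \frac{46067097 \sqrt{471}}{5} \approx -1.9995 \cdot 10^{8}$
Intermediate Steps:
$K = 7$
$a{\left(j,L \right)} = -12 + L$ ($a{\left(j,L \right)} = L - 12 = -12 + L$)
$r{\left(k \right)} = 0$
$n{\left(A \right)} = - \frac{A^{\frac{3}{2}}}{5}$ ($n{\left(A \right)} = \frac{A}{-12 + 7} \sqrt{A} = \frac{A}{-5} \sqrt{A} = A \left(- \frac{1}{5}\right) \sqrt{A} = - \frac{A}{5} \sqrt{A} = - \frac{A^{\frac{3}{2}}}{5}$)
$\left(r{\left(35 \right)} + n{\left(471 \right)}\right) \left(315101 + u\right) = \left(0 - \frac{471^{\frac{3}{2}}}{5}\right) \left(315101 - 217294\right) = \left(0 - \frac{471 \sqrt{471}}{5}\right) 97807 = - \frac{471 \sqrt{471}}{5} \cdot 97807 = - \frac{46067097 \sqrt{471}}{5}$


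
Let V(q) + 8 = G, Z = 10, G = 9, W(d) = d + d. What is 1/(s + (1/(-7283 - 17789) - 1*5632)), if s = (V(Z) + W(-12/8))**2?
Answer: -25072/141105217 ≈ -0.00017768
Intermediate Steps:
W(d) = 2*d
V(q) = 1 (V(q) = -8 + 9 = 1)
s = 4 (s = (1 + 2*(-12/8))**2 = (1 + 2*(-12*1/8))**2 = (1 + 2*(-3/2))**2 = (1 - 3)**2 = (-2)**2 = 4)
1/(s + (1/(-7283 - 17789) - 1*5632)) = 1/(4 + (1/(-7283 - 17789) - 1*5632)) = 1/(4 + (1/(-25072) - 5632)) = 1/(4 + (-1/25072 - 5632)) = 1/(4 - 141205505/25072) = 1/(-141105217/25072) = -25072/141105217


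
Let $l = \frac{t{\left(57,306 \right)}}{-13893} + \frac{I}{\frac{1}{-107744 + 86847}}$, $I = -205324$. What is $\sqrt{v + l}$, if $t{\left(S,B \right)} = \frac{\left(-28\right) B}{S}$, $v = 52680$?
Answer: $\frac{2 \sqrt{8304734711281795699}}{87989} \approx 65504.0$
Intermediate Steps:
$t{\left(S,B \right)} = - \frac{28 B}{S}$
$l = \frac{377530498053044}{87989}$ ($l = \frac{\left(-28\right) 306 \cdot \frac{1}{57}}{-13893} - \frac{205324}{\frac{1}{-107744 + 86847}} = \left(-28\right) 306 \cdot \frac{1}{57} \left(- \frac{1}{13893}\right) - \frac{205324}{\frac{1}{-20897}} = \left(- \frac{2856}{19}\right) \left(- \frac{1}{13893}\right) - \frac{205324}{- \frac{1}{20897}} = \frac{952}{87989} - -4290655628 = \frac{952}{87989} + 4290655628 = \frac{377530498053044}{87989} \approx 4.2907 \cdot 10^{9}$)
$\sqrt{v + l} = \sqrt{52680 + \frac{377530498053044}{87989}} = \sqrt{\frac{377535133313564}{87989}} = \frac{2 \sqrt{8304734711281795699}}{87989}$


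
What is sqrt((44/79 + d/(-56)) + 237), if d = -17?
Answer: 31*sqrt(1211070)/2212 ≈ 15.423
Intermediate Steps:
sqrt((44/79 + d/(-56)) + 237) = sqrt((44/79 - 17/(-56)) + 237) = sqrt((44*(1/79) - 17*(-1/56)) + 237) = sqrt((44/79 + 17/56) + 237) = sqrt(3807/4424 + 237) = sqrt(1052295/4424) = 31*sqrt(1211070)/2212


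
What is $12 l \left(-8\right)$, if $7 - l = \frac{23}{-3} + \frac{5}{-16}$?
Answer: $-1438$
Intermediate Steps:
$l = \frac{719}{48}$ ($l = 7 - \left(\frac{23}{-3} + \frac{5}{-16}\right) = 7 - \left(23 \left(- \frac{1}{3}\right) + 5 \left(- \frac{1}{16}\right)\right) = 7 - \left(- \frac{23}{3} - \frac{5}{16}\right) = 7 - - \frac{383}{48} = 7 + \frac{383}{48} = \frac{719}{48} \approx 14.979$)
$12 l \left(-8\right) = 12 \cdot \frac{719}{48} \left(-8\right) = \frac{719}{4} \left(-8\right) = -1438$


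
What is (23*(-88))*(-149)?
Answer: 301576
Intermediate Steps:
(23*(-88))*(-149) = -2024*(-149) = 301576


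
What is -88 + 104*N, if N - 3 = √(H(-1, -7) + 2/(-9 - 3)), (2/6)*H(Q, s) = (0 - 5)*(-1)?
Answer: 224 + 52*√534/3 ≈ 624.55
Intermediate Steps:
H(Q, s) = 15 (H(Q, s) = 3*((0 - 5)*(-1)) = 3*(-5*(-1)) = 3*5 = 15)
N = 3 + √534/6 (N = 3 + √(15 + 2/(-9 - 3)) = 3 + √(15 + 2/(-12)) = 3 + √(15 + 2*(-1/12)) = 3 + √(15 - ⅙) = 3 + √(89/6) = 3 + √534/6 ≈ 6.8514)
-88 + 104*N = -88 + 104*(3 + √534/6) = -88 + (312 + 52*√534/3) = 224 + 52*√534/3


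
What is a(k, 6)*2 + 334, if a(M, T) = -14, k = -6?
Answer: 306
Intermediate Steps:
a(k, 6)*2 + 334 = -14*2 + 334 = -28 + 334 = 306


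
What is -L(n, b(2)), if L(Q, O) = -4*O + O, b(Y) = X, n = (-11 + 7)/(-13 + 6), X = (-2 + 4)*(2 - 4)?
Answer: -12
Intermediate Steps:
X = -4 (X = 2*(-2) = -4)
n = 4/7 (n = -4/(-7) = -4*(-⅐) = 4/7 ≈ 0.57143)
b(Y) = -4
L(Q, O) = -3*O
-L(n, b(2)) = -(-3)*(-4) = -1*12 = -12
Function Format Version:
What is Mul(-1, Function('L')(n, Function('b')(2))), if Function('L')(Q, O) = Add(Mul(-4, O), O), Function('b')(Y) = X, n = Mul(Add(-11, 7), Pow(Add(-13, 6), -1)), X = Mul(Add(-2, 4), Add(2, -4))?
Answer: -12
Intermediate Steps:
X = -4 (X = Mul(2, -2) = -4)
n = Rational(4, 7) (n = Mul(-4, Pow(-7, -1)) = Mul(-4, Rational(-1, 7)) = Rational(4, 7) ≈ 0.57143)
Function('b')(Y) = -4
Function('L')(Q, O) = Mul(-3, O)
Mul(-1, Function('L')(n, Function('b')(2))) = Mul(-1, Mul(-3, -4)) = Mul(-1, 12) = -12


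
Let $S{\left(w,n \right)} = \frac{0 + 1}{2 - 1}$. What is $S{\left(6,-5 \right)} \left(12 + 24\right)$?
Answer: $36$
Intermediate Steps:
$S{\left(w,n \right)} = 1$ ($S{\left(w,n \right)} = 1 \cdot 1^{-1} = 1 \cdot 1 = 1$)
$S{\left(6,-5 \right)} \left(12 + 24\right) = 1 \left(12 + 24\right) = 1 \cdot 36 = 36$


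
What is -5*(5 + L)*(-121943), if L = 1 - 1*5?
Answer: 609715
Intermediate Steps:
L = -4 (L = 1 - 5 = -4)
-5*(5 + L)*(-121943) = -5*(5 - 4)*(-121943) = -5*1*(-121943) = -5*(-121943) = 609715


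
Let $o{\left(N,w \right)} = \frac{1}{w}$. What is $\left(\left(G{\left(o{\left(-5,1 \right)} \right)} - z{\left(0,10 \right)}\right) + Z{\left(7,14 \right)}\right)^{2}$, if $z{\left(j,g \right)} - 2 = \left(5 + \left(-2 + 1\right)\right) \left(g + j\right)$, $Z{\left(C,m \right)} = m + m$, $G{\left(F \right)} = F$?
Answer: $169$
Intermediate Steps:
$Z{\left(C,m \right)} = 2 m$
$z{\left(j,g \right)} = 2 + 4 g + 4 j$ ($z{\left(j,g \right)} = 2 + \left(5 + \left(-2 + 1\right)\right) \left(g + j\right) = 2 + \left(5 - 1\right) \left(g + j\right) = 2 + 4 \left(g + j\right) = 2 + \left(4 g + 4 j\right) = 2 + 4 g + 4 j$)
$\left(\left(G{\left(o{\left(-5,1 \right)} \right)} - z{\left(0,10 \right)}\right) + Z{\left(7,14 \right)}\right)^{2} = \left(\left(1^{-1} - \left(2 + 4 \cdot 10 + 4 \cdot 0\right)\right) + 2 \cdot 14\right)^{2} = \left(\left(1 - \left(2 + 40 + 0\right)\right) + 28\right)^{2} = \left(\left(1 - 42\right) + 28\right)^{2} = \left(-41 + 28\right)^{2} = \left(-13\right)^{2} = 169$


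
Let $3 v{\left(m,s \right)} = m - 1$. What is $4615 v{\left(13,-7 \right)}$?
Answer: $18460$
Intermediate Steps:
$v{\left(m,s \right)} = - \frac{1}{3} + \frac{m}{3}$ ($v{\left(m,s \right)} = \frac{m - 1}{3} = \frac{-1 + m}{3} = - \frac{1}{3} + \frac{m}{3}$)
$4615 v{\left(13,-7 \right)} = 4615 \left(- \frac{1}{3} + \frac{1}{3} \cdot 13\right) = 4615 \left(- \frac{1}{3} + \frac{13}{3}\right) = 4615 \cdot 4 = 18460$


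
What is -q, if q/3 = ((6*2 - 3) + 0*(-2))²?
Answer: -243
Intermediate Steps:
q = 243 (q = 3*((6*2 - 3) + 0*(-2))² = 3*((12 - 3) + 0)² = 3*(9 + 0)² = 3*9² = 3*81 = 243)
-q = -1*243 = -243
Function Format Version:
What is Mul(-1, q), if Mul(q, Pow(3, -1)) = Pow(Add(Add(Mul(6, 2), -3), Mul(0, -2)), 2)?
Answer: -243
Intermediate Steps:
q = 243 (q = Mul(3, Pow(Add(Add(Mul(6, 2), -3), Mul(0, -2)), 2)) = Mul(3, Pow(Add(Add(12, -3), 0), 2)) = Mul(3, Pow(Add(9, 0), 2)) = Mul(3, Pow(9, 2)) = Mul(3, 81) = 243)
Mul(-1, q) = Mul(-1, 243) = -243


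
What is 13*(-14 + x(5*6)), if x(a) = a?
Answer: 208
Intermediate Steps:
13*(-14 + x(5*6)) = 13*(-14 + 5*6) = 13*(-14 + 30) = 13*16 = 208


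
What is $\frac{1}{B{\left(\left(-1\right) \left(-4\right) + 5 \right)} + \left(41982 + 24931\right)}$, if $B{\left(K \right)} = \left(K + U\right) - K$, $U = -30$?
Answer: $\frac{1}{66883} \approx 1.4951 \cdot 10^{-5}$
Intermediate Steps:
$B{\left(K \right)} = -30$ ($B{\left(K \right)} = \left(K - 30\right) - K = \left(-30 + K\right) - K = -30$)
$\frac{1}{B{\left(\left(-1\right) \left(-4\right) + 5 \right)} + \left(41982 + 24931\right)} = \frac{1}{-30 + \left(41982 + 24931\right)} = \frac{1}{-30 + 66913} = \frac{1}{66883}$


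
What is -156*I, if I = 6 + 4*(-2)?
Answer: 312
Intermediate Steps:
I = -2 (I = 6 - 8 = -2)
-156*I = -156*(-2) = 312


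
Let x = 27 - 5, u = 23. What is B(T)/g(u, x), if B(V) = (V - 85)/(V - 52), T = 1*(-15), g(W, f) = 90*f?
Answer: 5/6633 ≈ 0.00075381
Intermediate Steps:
x = 22
T = -15
B(V) = (-85 + V)/(-52 + V)
B(T)/g(u, x) = ((-85 - 15)/(-52 - 15))/((90*22)) = (-100/(-67))/1980 = -1/67*(-100)*(1/1980) = (100/67)*(1/1980) = 5/6633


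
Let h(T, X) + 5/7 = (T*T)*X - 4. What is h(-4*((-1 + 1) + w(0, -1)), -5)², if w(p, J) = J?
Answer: 351649/49 ≈ 7176.5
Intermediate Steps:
h(T, X) = -33/7 + X*T² (h(T, X) = -5/7 + ((T*T)*X - 4) = -5/7 + (T²*X - 4) = -5/7 + (X*T² - 4) = -5/7 + (-4 + X*T²) = -33/7 + X*T²)
h(-4*((-1 + 1) + w(0, -1)), -5)² = (-33/7 - 5*16*((-1 + 1) - 1)²)² = (-33/7 - 5*16*(0 - 1)²)² = (-33/7 - 5*(-4*(-1))²)² = (-33/7 - 5*4²)² = (-33/7 - 5*16)² = (-33/7 - 80)² = (-593/7)² = 351649/49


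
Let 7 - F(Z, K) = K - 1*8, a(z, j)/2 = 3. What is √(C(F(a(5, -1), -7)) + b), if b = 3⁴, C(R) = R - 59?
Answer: 2*√11 ≈ 6.6332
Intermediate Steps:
a(z, j) = 6 (a(z, j) = 2*3 = 6)
F(Z, K) = 15 - K (F(Z, K) = 7 - (K - 1*8) = 7 - (K - 8) = 7 - (-8 + K) = 7 + (8 - K) = 15 - K)
C(R) = -59 + R
b = 81
√(C(F(a(5, -1), -7)) + b) = √((-59 + (15 - 1*(-7))) + 81) = √((-59 + (15 + 7)) + 81) = √((-59 + 22) + 81) = √(-37 + 81) = √44 = 2*√11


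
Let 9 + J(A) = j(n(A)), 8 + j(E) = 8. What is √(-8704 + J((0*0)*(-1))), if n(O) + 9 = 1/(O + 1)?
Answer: I*√8713 ≈ 93.344*I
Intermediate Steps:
n(O) = -9 + 1/(1 + O) (n(O) = -9 + 1/(O + 1) = -9 + 1/(1 + O))
j(E) = 0 (j(E) = -8 + 8 = 0)
J(A) = -9 (J(A) = -9 + 0 = -9)
√(-8704 + J((0*0)*(-1))) = √(-8704 - 9) = √(-8713) = I*√8713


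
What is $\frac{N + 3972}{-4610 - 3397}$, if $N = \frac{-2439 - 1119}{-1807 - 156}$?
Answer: $- \frac{2600198}{5239247} \approx -0.49629$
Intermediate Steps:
$N = \frac{3558}{1963}$ ($N = - \frac{3558}{-1963} = \left(-3558\right) \left(- \frac{1}{1963}\right) = \frac{3558}{1963} \approx 1.8125$)
$\frac{N + 3972}{-4610 - 3397} = \frac{\frac{3558}{1963} + 3972}{-4610 - 3397} = \frac{7800594}{1963 \left(-8007\right)} = \frac{7800594}{1963} \left(- \frac{1}{8007}\right) = - \frac{2600198}{5239247}$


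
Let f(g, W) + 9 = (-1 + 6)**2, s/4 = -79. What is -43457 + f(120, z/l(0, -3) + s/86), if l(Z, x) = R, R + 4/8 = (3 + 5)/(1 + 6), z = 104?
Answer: -43441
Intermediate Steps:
R = 9/14 (R = -1/2 + (3 + 5)/(1 + 6) = -1/2 + 8/7 = 9/14 ≈ 0.64286)
l(Z, x) = 9/14
s = -316 (s = 4*(-79) = -316)
f(g, W) = 16 (f(g, W) = -9 + (-1 + 6)**2 = -9 + 5**2 = -9 + 25 = 16)
-43457 + f(120, z/l(0, -3) + s/86) = -43457 + 16 = -43441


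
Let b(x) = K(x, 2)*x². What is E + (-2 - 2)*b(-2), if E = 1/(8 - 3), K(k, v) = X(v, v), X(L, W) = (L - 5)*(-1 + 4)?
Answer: 721/5 ≈ 144.20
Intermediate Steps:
X(L, W) = -15 + 3*L (X(L, W) = (-5 + L)*3 = -15 + 3*L)
K(k, v) = -15 + 3*v
E = ⅕ (E = 1/5 = ⅕ ≈ 0.20000)
b(x) = -9*x² (b(x) = (-15 + 3*2)*x² = (-15 + 6)*x² = -9*x²)
E + (-2 - 2)*b(-2) = ⅕ + (-2 - 2)*(-9*(-2)²) = ⅕ - (-36)*4 = ⅕ - 4*(-36) = ⅕ + 144 = 721/5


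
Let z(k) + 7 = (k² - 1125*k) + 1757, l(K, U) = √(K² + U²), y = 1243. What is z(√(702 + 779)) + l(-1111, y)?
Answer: 3231 - 1125*√1481 + 11*√22970 ≈ -38396.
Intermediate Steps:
z(k) = 1750 + k² - 1125*k (z(k) = -7 + ((k² - 1125*k) + 1757) = -7 + (1757 + k² - 1125*k) = 1750 + k² - 1125*k)
z(√(702 + 779)) + l(-1111, y) = (1750 + (√(702 + 779))² - 1125*√(702 + 779)) + √((-1111)² + 1243²) = (1750 + (√1481)² - 1125*√1481) + √(1234321 + 1545049) = (1750 + 1481 - 1125*√1481) + √2779370 = (3231 - 1125*√1481) + 11*√22970 = 3231 - 1125*√1481 + 11*√22970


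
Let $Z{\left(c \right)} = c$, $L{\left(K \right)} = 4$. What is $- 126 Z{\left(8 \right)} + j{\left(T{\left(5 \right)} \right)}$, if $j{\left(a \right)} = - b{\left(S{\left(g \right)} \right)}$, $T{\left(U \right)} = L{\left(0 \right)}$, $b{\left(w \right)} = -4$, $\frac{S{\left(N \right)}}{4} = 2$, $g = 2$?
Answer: $-1004$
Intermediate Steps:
$S{\left(N \right)} = 8$ ($S{\left(N \right)} = 4 \cdot 2 = 8$)
$T{\left(U \right)} = 4$
$j{\left(a \right)} = 4$ ($j{\left(a \right)} = \left(-1\right) \left(-4\right) = 4$)
$- 126 Z{\left(8 \right)} + j{\left(T{\left(5 \right)} \right)} = \left(-126\right) 8 + 4 = -1008 + 4 = -1004$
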